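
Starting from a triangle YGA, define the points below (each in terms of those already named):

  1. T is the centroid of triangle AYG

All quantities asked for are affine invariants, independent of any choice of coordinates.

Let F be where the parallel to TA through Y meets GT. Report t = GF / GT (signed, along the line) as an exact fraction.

Work in coordinates with Y = (0, 0), G = (1, 0), A = (0, 1).
1. T is the centroid of triangle AYG ⇒ T = (1/3, 1/3)
through Y parallel to TA: direction (-1/3, 2/3); meets GT at F = (-1/3, 2/3)
F = G + t·(T−G) with t = 2

t = 2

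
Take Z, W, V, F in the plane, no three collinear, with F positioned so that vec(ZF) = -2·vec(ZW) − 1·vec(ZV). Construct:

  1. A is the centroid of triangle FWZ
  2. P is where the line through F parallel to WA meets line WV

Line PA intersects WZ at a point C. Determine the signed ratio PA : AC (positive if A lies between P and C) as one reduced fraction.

PA:AC = -2/5

Set Z = (0, 0), W = (1, 0), V = (0, 1), F = (-2, -1); any affine frame gives the same invariant.
1. A is the centroid of triangle FWZ ⇒ A = (-1/3, -1/3)
2. P is where the line through F parallel to WA meets line WV ⇒ P = (6/5, -1/5)
line PA meets WZ at C = (7/2, 0)
A = P + t·(C−P) with t = -2/3, so PA:AC = -2/3:5/3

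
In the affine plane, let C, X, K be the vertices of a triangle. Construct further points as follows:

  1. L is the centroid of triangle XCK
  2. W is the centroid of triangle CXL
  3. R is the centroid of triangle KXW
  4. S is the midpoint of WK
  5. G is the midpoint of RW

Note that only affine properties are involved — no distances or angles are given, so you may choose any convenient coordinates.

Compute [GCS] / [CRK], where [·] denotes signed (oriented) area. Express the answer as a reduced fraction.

Set C = (0, 0), X = (1, 0), K = (0, 1); any affine frame gives the same invariant.
1. L is the centroid of triangle XCK ⇒ L = (1/3, 1/3)
2. W is the centroid of triangle CXL ⇒ W = (4/9, 1/9)
3. R is the centroid of triangle KXW ⇒ R = (13/27, 10/27)
4. S is the midpoint of WK ⇒ S = (2/9, 5/9)
5. G is the midpoint of RW ⇒ G = (25/54, 13/54)
2·[GCS] = -11/54, 2·[CRK] = 13/27
[GCS]:[CRK] = -11/54:13/27 = -11/26

[GCS]:[CRK] = -11/26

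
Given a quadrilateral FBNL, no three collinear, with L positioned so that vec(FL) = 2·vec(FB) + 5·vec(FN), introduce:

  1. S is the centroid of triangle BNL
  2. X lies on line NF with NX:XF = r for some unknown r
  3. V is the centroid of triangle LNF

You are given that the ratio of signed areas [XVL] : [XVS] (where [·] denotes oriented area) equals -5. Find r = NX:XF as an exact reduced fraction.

r = -1/4

Assign F = (0, 0), B = (1, 0), N = (0, 1), L = (2, 5) — the answer is frame-independent, so this choice is without loss of generality.
1. S is the centroid of triangle BNL ⇒ S = (1, 2)
2. With NX:XF = r, write λ = r/(r+1) so X = N + λ·(F−N); X is affine-linear in λ
3. V is the centroid of triangle LNF ⇒ V = (2/3, 2)
Every point depending on X is an affine combination of X and λ-independent points, so each such coordinate is linear in λ; the λ² term in each signed area is a multiple of (F−N)×(F−N) = 0, so 2·[XVL] and 2·[XVS] are each linear in λ. Evaluating at λ=0 and λ=1:
  2·[XVL] = -4/3·λ + 2/3,   2·[XVS] = -1/3·λ − 1/3
So [XVL]:[XVS] = (-4/3·λ + 2/3) / (-1/3·λ − 1/3). Setting this equal to -5:
  -4/3·λ + 2/3 = -5·(-1/3·λ − 1/3)  ⇒  λ = -1/3
Then r = λ/(1−λ) = (-1/3)/(4/3) = -1/4. Check: with r = -1/4, X = (0, 4/3) and [XVL]:[XVS] = -5 as required.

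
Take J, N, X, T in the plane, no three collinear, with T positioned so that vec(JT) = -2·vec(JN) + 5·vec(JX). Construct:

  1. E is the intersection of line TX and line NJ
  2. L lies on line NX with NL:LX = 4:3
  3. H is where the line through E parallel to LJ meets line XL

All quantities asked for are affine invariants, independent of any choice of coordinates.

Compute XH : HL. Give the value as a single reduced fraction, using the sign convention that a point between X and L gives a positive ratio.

Assign J = (0, 0), N = (1, 0), X = (0, 1), T = (-2, 5) — the answer is frame-independent, so this choice is without loss of generality.
1. E is the intersection of line TX and line NJ ⇒ E = (1/2, 0)
2. L lies on line NX with NL:LX = 4:3 ⇒ L = (3/7, 4/7)
3. H is where the line through E parallel to LJ meets line XL ⇒ H = (5/7, 2/7)
H = X + t·(L−X) with t = 5/3, so XH:HL = t:(1−t) = 5/3:-2/3

XH:HL = -5/2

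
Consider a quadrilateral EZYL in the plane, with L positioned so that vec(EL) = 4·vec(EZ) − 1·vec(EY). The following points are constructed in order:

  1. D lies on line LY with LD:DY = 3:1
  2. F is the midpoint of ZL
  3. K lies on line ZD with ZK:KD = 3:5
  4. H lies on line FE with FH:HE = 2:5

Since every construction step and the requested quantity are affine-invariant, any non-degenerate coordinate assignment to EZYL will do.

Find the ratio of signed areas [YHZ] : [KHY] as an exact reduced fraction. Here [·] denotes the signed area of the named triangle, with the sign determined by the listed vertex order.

[YHZ]:[KHY] = -32/7

Choose coordinates E = (0, 0), Z = (1, 0), Y = (0, 1), L = (4, -1).
1. D lies on line LY with LD:DY = 3:1 ⇒ D = (1, 1/2)
2. F is the midpoint of ZL ⇒ F = (5/2, -1/2)
3. K lies on line ZD with ZK:KD = 3:5 ⇒ K = (1, 3/16)
4. H lies on line FE with FH:HE = 2:5 ⇒ H = (25/14, -5/14)
2·[YHZ] = -3/7, 2·[KHY] = 3/32
[YHZ]:[KHY] = -3/7:3/32 = -32/7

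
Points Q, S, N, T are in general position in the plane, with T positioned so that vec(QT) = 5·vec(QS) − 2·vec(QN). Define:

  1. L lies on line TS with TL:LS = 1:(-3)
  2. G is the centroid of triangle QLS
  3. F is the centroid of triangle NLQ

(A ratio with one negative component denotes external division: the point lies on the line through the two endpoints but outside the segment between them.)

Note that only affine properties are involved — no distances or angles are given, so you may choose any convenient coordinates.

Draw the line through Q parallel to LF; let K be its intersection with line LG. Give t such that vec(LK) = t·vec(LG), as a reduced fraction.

Assign Q = (0, 0), S = (1, 0), N = (0, 1), T = (5, -2) — the answer is frame-independent, so this choice is without loss of generality.
1. L lies on line TS with TL:LS = 1:(-3) ⇒ L = (7, -3)
2. G is the centroid of triangle QLS ⇒ G = (8/3, -1)
3. F is the centroid of triangle NLQ ⇒ F = (7/3, -2/3)
through Q parallel to LF: direction (-14/3, 7/3); meets LG at K = (-6, 3)
K = L + t·(G−L) with t = 3

t = 3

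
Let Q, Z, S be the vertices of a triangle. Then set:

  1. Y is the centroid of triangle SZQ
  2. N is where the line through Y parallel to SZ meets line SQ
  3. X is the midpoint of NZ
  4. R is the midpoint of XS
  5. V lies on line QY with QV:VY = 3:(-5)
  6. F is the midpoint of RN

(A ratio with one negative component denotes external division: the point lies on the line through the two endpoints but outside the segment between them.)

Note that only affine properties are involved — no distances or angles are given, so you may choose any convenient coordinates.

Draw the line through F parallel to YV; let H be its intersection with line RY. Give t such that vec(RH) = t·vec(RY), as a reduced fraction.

t = -3/10

Assign Q = (0, 0), Z = (1, 0), S = (0, 1) — the answer is frame-independent, so this choice is without loss of generality.
1. Y is the centroid of triangle SZQ ⇒ Y = (1/3, 1/3)
2. N is where the line through Y parallel to SZ meets line SQ ⇒ N = (0, 2/3)
3. X is the midpoint of NZ ⇒ X = (1/2, 1/3)
4. R is the midpoint of XS ⇒ R = (1/4, 2/3)
5. V lies on line QY with QV:VY = 3:(-5) ⇒ V = (-1/2, -1/2)
6. F is the midpoint of RN ⇒ F = (1/8, 2/3)
through F parallel to YV: direction (-5/6, -5/6); meets RY at H = (9/40, 23/30)
H = R + t·(Y−R) with t = -3/10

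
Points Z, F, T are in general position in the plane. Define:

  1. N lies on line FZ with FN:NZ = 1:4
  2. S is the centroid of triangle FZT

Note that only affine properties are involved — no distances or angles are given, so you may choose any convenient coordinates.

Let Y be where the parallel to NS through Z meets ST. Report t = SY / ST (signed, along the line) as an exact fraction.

t = -4/3

Set Z = (0, 0), F = (1, 0), T = (0, 1); any affine frame gives the same invariant.
1. N lies on line FZ with FN:NZ = 1:4 ⇒ N = (4/5, 0)
2. S is the centroid of triangle FZT ⇒ S = (1/3, 1/3)
through Z parallel to NS: direction (-7/15, 1/3); meets ST at Y = (7/9, -5/9)
Y = S + t·(T−S) with t = -4/3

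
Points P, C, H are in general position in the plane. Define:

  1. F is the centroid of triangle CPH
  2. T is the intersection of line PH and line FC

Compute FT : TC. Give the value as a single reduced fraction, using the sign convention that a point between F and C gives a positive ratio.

Choose coordinates P = (0, 0), C = (1, 0), H = (0, 1).
1. F is the centroid of triangle CPH ⇒ F = (1/3, 1/3)
2. T is the intersection of line PH and line FC ⇒ T = (0, 1/2)
T = F + t·(C−F) with t = -1/2, so FT:TC = t:(1−t) = -1/2:3/2

FT:TC = -1/3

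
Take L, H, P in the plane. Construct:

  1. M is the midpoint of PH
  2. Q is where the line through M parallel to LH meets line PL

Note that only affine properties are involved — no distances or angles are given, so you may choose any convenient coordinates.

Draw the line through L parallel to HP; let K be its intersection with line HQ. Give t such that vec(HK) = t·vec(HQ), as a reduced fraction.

t = 2

Assign L = (0, 0), H = (1, 0), P = (0, 1) — the answer is frame-independent, so this choice is without loss of generality.
1. M is the midpoint of PH ⇒ M = (1/2, 1/2)
2. Q is where the line through M parallel to LH meets line PL ⇒ Q = (0, 1/2)
through L parallel to HP: direction (-1, 1); meets HQ at K = (-1, 1)
K = H + t·(Q−H) with t = 2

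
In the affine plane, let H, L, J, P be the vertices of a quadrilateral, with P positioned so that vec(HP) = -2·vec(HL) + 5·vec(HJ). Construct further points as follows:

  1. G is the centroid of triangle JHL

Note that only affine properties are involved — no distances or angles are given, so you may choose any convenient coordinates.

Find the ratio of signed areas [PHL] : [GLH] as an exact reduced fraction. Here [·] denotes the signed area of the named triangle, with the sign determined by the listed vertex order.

Set H = (0, 0), L = (1, 0), J = (0, 1), P = (-2, 5); any affine frame gives the same invariant.
1. G is the centroid of triangle JHL ⇒ G = (1/3, 1/3)
2·[PHL] = 5, 2·[GLH] = -1/3
[PHL]:[GLH] = 5:-1/3 = -15

[PHL]:[GLH] = -15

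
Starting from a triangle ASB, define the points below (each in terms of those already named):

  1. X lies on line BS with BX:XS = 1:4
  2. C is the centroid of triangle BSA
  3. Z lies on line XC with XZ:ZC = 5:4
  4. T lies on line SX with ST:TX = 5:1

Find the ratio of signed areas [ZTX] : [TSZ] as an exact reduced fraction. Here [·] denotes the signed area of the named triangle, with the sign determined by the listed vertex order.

Choose coordinates A = (0, 0), S = (1, 0), B = (0, 1).
1. X lies on line BS with BX:XS = 1:4 ⇒ X = (1/5, 4/5)
2. C is the centroid of triangle BSA ⇒ C = (1/3, 1/3)
3. Z lies on line XC with XZ:ZC = 5:4 ⇒ Z = (37/135, 73/135)
4. T lies on line SX with ST:TX = 5:1 ⇒ T = (1/3, 2/3)
2·[ZTX] = 2/81, 2·[TSZ] = -10/81
[ZTX]:[TSZ] = 2/81:-10/81 = -1/5

[ZTX]:[TSZ] = -1/5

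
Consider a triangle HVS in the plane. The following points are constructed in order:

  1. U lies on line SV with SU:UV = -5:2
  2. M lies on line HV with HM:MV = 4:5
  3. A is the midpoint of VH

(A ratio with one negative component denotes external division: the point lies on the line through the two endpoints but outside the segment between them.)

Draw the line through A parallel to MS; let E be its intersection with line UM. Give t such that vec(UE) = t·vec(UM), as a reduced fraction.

Choose coordinates H = (0, 0), V = (1, 0), S = (0, 1).
1. U lies on line SV with SU:UV = -5:2 ⇒ U = (5/3, -2/3)
2. M lies on line HV with HM:MV = 4:5 ⇒ M = (4/9, 0)
3. A is the midpoint of VH ⇒ A = (1/2, 0)
through A parallel to MS: direction (-4/9, 1); meets UM at E = (233/450, -1/25)
E = U + t·(M−U) with t = 47/50

t = 47/50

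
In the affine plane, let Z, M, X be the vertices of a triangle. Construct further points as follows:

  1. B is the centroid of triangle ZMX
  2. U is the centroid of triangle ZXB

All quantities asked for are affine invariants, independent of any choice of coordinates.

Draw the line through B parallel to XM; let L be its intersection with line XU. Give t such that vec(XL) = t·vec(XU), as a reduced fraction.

t = 3/4

Set Z = (0, 0), M = (1, 0), X = (0, 1); any affine frame gives the same invariant.
1. B is the centroid of triangle ZMX ⇒ B = (1/3, 1/3)
2. U is the centroid of triangle ZXB ⇒ U = (1/9, 4/9)
through B parallel to XM: direction (1, -1); meets XU at L = (1/12, 7/12)
L = X + t·(U−X) with t = 3/4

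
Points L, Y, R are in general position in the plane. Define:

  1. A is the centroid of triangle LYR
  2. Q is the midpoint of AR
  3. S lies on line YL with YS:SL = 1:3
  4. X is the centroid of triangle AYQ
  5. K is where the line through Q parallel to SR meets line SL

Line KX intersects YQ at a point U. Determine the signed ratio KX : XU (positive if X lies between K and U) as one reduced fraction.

KX:XU = 3

Assign L = (0, 0), Y = (1, 0), R = (0, 1) — the answer is frame-independent, so this choice is without loss of generality.
1. A is the centroid of triangle LYR ⇒ A = (1/3, 1/3)
2. Q is the midpoint of AR ⇒ Q = (1/6, 2/3)
3. S lies on line YL with YS:SL = 1:3 ⇒ S = (3/4, 0)
4. X is the centroid of triangle AYQ ⇒ X = (1/2, 1/3)
5. K is where the line through Q parallel to SR meets line SL ⇒ K = (2/3, 0)
line KX meets YQ at U = (4/9, 4/9)
X = K + t·(U−K) with t = 3/4, so KX:XU = 3/4:1/4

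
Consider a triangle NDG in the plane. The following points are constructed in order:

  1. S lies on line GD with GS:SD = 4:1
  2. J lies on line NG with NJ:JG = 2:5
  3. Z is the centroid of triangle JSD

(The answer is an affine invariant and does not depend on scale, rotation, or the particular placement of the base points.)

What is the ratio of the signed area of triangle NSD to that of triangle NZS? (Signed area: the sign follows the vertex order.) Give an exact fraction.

[NSD]:[NZS] = 21

Assign N = (0, 0), D = (1, 0), G = (0, 1) — the answer is frame-independent, so this choice is without loss of generality.
1. S lies on line GD with GS:SD = 4:1 ⇒ S = (4/5, 1/5)
2. J lies on line NG with NJ:JG = 2:5 ⇒ J = (0, 2/7)
3. Z is the centroid of triangle JSD ⇒ Z = (3/5, 17/105)
2·[NSD] = -1/5, 2·[NZS] = -1/105
[NSD]:[NZS] = -1/5:-1/105 = 21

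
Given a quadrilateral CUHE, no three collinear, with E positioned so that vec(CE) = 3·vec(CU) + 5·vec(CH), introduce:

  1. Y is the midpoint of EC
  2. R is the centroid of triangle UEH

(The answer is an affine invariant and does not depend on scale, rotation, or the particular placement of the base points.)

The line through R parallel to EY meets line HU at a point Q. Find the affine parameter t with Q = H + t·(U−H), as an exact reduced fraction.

t = 11/24

Choose coordinates C = (0, 0), U = (1, 0), H = (0, 1), E = (3, 5).
1. Y is the midpoint of EC ⇒ Y = (3/2, 5/2)
2. R is the centroid of triangle UEH ⇒ R = (4/3, 2)
through R parallel to EY: direction (-3/2, -5/2); meets HU at Q = (11/24, 13/24)
Q = H + t·(U−H) with t = 11/24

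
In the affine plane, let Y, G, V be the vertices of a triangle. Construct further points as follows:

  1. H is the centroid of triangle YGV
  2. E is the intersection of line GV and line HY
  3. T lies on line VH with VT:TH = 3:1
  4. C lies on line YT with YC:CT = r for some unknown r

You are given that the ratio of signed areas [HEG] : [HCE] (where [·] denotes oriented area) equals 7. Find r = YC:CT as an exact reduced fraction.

r = 4/3

Set Y = (0, 0), G = (1, 0), V = (0, 1); any affine frame gives the same invariant.
1. H is the centroid of triangle YGV ⇒ H = (1/3, 1/3)
2. E is the intersection of line GV and line HY ⇒ E = (1/2, 1/2)
3. T lies on line VH with VT:TH = 3:1 ⇒ T = (1/4, 1/2)
4. With YC:CT = r, write λ = r/(r+1) so C = Y + λ·(T−Y); C is affine-linear in λ
Every point depending on C is an affine combination of C and λ-independent points, so each such coordinate is linear in λ; the λ² term in each signed area is a multiple of (T−Y)×(T−Y) = 0, so 2·[HEG] and 2·[HCE] are each linear in λ. Evaluating at λ=0 and λ=1:
  2·[HEG] = -1/6,   2·[HCE] = -1/24·λ
So [HEG]:[HCE] = (-1/6) / (-1/24·λ). Setting this equal to 7:
  -1/6 = 7·(-1/24·λ)  ⇒  λ = 4/7
Then r = λ/(1−λ) = (4/7)/(3/7) = 4/3. Check: with r = 4/3, C = (1/7, 2/7) and [HEG]:[HCE] = 7 as required.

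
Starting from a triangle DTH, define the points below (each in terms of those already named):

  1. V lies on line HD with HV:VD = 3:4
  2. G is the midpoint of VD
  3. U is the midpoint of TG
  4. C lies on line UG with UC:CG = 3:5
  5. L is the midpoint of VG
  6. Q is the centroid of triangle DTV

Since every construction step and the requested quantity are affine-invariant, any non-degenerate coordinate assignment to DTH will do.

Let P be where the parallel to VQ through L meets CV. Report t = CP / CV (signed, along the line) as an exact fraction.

t = -7

Assign D = (0, 0), T = (1, 0), H = (0, 1) — the answer is frame-independent, so this choice is without loss of generality.
1. V lies on line HD with HV:VD = 3:4 ⇒ V = (0, 4/7)
2. G is the midpoint of VD ⇒ G = (0, 2/7)
3. U is the midpoint of TG ⇒ U = (1/2, 1/7)
4. C lies on line UG with UC:CG = 3:5 ⇒ C = (5/16, 11/56)
5. L is the midpoint of VG ⇒ L = (0, 3/7)
6. Q is the centroid of triangle DTV ⇒ Q = (1/3, 4/21)
through L parallel to VQ: direction (1/3, -8/21); meets CV at P = (5/2, -17/7)
P = C + t·(V−C) with t = -7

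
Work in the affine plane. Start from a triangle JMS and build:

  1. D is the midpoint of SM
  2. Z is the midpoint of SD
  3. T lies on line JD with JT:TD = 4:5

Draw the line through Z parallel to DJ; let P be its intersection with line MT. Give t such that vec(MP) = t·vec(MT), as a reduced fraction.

t = 3/2

Set J = (0, 0), M = (1, 0), S = (0, 1); any affine frame gives the same invariant.
1. D is the midpoint of SM ⇒ D = (1/2, 1/2)
2. Z is the midpoint of SD ⇒ Z = (1/4, 3/4)
3. T lies on line JD with JT:TD = 4:5 ⇒ T = (2/9, 2/9)
through Z parallel to DJ: direction (-1/2, -1/2); meets MT at P = (-1/6, 1/3)
P = M + t·(T−M) with t = 3/2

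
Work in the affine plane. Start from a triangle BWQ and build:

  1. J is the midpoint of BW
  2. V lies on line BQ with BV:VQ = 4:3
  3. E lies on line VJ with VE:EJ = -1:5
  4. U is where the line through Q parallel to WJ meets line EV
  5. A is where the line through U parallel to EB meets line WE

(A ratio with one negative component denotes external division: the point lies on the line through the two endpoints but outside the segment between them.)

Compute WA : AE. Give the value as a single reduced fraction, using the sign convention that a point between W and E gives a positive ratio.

WA:AE = -6

Set B = (0, 0), W = (1, 0), Q = (0, 1); any affine frame gives the same invariant.
1. J is the midpoint of BW ⇒ J = (1/2, 0)
2. V lies on line BQ with BV:VQ = 4:3 ⇒ V = (0, 4/7)
3. E lies on line VJ with VE:EJ = -1:5 ⇒ E = (-1/8, 5/7)
4. U is where the line through Q parallel to WJ meets line EV ⇒ U = (-3/8, 1)
5. A is where the line through U parallel to EB meets line WE ⇒ A = (-7/20, 6/7)
A = W + t·(E−W) with t = 6/5, so WA:AE = t:(1−t) = 6/5:-1/5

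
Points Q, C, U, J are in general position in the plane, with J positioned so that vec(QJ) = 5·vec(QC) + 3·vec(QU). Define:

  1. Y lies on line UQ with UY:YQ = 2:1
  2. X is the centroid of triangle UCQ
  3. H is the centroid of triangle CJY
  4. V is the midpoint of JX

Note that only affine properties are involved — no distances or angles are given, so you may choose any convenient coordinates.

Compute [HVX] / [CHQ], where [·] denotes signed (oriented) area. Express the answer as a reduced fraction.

Assign Q = (0, 0), C = (1, 0), U = (0, 1), J = (5, 3) — the answer is frame-independent, so this choice is without loss of generality.
1. Y lies on line UQ with UY:YQ = 2:1 ⇒ Y = (0, 1/3)
2. X is the centroid of triangle UCQ ⇒ X = (1/3, 1/3)
3. H is the centroid of triangle CJY ⇒ H = (2, 10/9)
4. V is the midpoint of JX ⇒ V = (8/3, 5/3)
2·[HVX] = 11/27, 2·[CHQ] = 10/9
[HVX]:[CHQ] = 11/27:10/9 = 11/30

[HVX]:[CHQ] = 11/30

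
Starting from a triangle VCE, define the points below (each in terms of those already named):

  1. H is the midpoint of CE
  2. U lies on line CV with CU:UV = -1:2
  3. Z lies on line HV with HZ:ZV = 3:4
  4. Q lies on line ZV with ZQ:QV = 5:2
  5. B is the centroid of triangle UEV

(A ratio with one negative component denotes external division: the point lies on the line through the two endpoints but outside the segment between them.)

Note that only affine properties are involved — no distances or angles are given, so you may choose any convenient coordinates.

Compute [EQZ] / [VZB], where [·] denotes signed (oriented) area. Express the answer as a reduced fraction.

[EQZ]:[VZB] = -15/7

Choose coordinates V = (0, 0), C = (1, 0), E = (0, 1).
1. H is the midpoint of CE ⇒ H = (1/2, 1/2)
2. U lies on line CV with CU:UV = -1:2 ⇒ U = (2, 0)
3. Z lies on line HV with HZ:ZV = 3:4 ⇒ Z = (2/7, 2/7)
4. Q lies on line ZV with ZQ:QV = 5:2 ⇒ Q = (4/49, 4/49)
5. B is the centroid of triangle UEV ⇒ B = (2/3, 1/3)
2·[EQZ] = 10/49, 2·[VZB] = -2/21
[EQZ]:[VZB] = 10/49:-2/21 = -15/7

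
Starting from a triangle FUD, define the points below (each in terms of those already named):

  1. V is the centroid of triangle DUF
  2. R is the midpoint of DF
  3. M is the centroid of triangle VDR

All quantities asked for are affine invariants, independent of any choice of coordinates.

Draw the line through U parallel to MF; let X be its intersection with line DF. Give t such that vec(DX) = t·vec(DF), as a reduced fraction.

t = 13/2

Work in coordinates with F = (0, 0), U = (1, 0), D = (0, 1).
1. V is the centroid of triangle DUF ⇒ V = (1/3, 1/3)
2. R is the midpoint of DF ⇒ R = (0, 1/2)
3. M is the centroid of triangle VDR ⇒ M = (1/9, 11/18)
through U parallel to MF: direction (-1/9, -11/18); meets DF at X = (0, -11/2)
X = D + t·(F−D) with t = 13/2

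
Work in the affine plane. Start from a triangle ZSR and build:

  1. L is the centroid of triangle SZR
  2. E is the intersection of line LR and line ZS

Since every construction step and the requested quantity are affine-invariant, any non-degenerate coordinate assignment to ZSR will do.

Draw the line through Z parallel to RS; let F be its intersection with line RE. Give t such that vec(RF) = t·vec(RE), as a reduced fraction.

t = 2

Set Z = (0, 0), S = (1, 0), R = (0, 1); any affine frame gives the same invariant.
1. L is the centroid of triangle SZR ⇒ L = (1/3, 1/3)
2. E is the intersection of line LR and line ZS ⇒ E = (1/2, 0)
through Z parallel to RS: direction (1, -1); meets RE at F = (1, -1)
F = R + t·(E−R) with t = 2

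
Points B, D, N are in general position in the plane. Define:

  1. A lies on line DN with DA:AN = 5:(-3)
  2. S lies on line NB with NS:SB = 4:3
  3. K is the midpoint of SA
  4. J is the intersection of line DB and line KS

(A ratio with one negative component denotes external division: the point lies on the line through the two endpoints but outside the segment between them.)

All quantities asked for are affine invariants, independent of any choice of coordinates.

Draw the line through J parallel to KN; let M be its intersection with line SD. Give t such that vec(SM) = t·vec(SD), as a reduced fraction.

Work in coordinates with B = (0, 0), D = (1, 0), N = (0, 1).
1. A lies on line DN with DA:AN = 5:(-3) ⇒ A = (-3/2, 5/2)
2. S lies on line NB with NS:SB = 4:3 ⇒ S = (0, 3/7)
3. K is the midpoint of SA ⇒ K = (-3/4, 41/28)
4. J is the intersection of line DB and line KS ⇒ J = (9/29, 0)
through J parallel to KN: direction (3/4, -13/28); meets SD at M = (-36/29, 195/203)
M = S + t·(D−S) with t = -36/29

t = -36/29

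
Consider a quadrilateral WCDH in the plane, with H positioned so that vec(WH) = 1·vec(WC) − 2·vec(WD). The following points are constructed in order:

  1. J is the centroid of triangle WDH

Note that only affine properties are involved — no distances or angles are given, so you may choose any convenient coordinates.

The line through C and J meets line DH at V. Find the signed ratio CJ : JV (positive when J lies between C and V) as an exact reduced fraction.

CJ:JV = -7

Work in coordinates with W = (0, 0), C = (1, 0), D = (0, 1), H = (1, -2).
1. J is the centroid of triangle WDH ⇒ J = (1/3, -1/3)
line CJ meets DH at V = (3/7, -2/7)
J = C + t·(V−C) with t = 7/6, so CJ:JV = 7/6:-1/6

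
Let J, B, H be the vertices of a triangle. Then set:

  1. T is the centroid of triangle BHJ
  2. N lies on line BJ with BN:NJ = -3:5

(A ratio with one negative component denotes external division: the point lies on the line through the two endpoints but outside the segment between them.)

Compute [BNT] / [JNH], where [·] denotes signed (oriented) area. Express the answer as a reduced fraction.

Choose coordinates J = (0, 0), B = (1, 0), H = (0, 1).
1. T is the centroid of triangle BHJ ⇒ T = (1/3, 1/3)
2. N lies on line BJ with BN:NJ = -3:5 ⇒ N = (5/2, 0)
2·[BNT] = 1/2, 2·[JNH] = 5/2
[BNT]:[JNH] = 1/2:5/2 = 1/5

[BNT]:[JNH] = 1/5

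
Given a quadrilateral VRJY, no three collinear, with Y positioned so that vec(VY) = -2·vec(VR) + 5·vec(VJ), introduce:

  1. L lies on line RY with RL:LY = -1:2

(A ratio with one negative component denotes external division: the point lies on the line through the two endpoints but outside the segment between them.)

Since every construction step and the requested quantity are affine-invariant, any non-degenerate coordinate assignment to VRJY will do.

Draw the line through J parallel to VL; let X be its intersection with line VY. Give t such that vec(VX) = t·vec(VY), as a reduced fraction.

Work in coordinates with V = (0, 0), R = (1, 0), J = (0, 1), Y = (-2, 5).
1. L lies on line RY with RL:LY = -1:2 ⇒ L = (4, -5)
through J parallel to VL: direction (4, -5); meets VY at X = (-4/5, 2)
X = V + t·(Y−V) with t = 2/5

t = 2/5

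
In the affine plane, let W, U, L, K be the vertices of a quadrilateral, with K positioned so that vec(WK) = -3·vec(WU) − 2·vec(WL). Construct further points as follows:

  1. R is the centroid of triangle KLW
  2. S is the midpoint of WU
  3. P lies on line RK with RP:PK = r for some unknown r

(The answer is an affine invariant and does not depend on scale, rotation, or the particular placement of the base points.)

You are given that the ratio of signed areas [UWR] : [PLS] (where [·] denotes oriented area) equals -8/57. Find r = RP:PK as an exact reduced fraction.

Set W = (0, 0), U = (1, 0), L = (0, 1), K = (-3, -2); any affine frame gives the same invariant.
1. R is the centroid of triangle KLW ⇒ R = (-1, -1/3)
2. S is the midpoint of WU ⇒ S = (1/2, 0)
3. With RP:PK = r, write λ = r/(r+1) so P = R + λ·(K−R); P is affine-linear in λ
Every point depending on P is an affine combination of P and λ-independent points, so each such coordinate is linear in λ; the λ² term in each signed area is a multiple of (K−R)×(K−R) = 0, so 2·[UWR] and 2·[PLS] are each linear in λ. Evaluating at λ=0 and λ=1:
  2·[UWR] = 1/3,   2·[PLS] = -17/6·λ − 5/3
So [UWR]:[PLS] = (1/3) / (-17/6·λ − 5/3). Setting this equal to -8/57:
  1/3 = -8/57·(-17/6·λ − 5/3)  ⇒  λ = 1/4
Then r = λ/(1−λ) = (1/4)/(3/4) = 1/3. Check: with r = 1/3, P = (-3/2, -3/4) and [UWR]:[PLS] = -8/57 as required.

r = 1/3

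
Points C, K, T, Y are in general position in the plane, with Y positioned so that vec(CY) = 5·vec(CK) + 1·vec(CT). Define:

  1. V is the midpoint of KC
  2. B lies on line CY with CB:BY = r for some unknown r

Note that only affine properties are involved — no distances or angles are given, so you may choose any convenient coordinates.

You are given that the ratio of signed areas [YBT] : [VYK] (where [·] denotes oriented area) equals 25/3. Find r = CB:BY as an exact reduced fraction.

r = 1/5

Assign C = (0, 0), K = (1, 0), T = (0, 1), Y = (5, 1) — the answer is frame-independent, so this choice is without loss of generality.
1. V is the midpoint of KC ⇒ V = (1/2, 0)
2. With CB:BY = r, write λ = r/(r+1) so B = C + λ·(Y−C); B is affine-linear in λ
Every point depending on B is an affine combination of B and λ-independent points, so each such coordinate is linear in λ; the λ² term in each signed area is a multiple of (Y−C)×(Y−C) = 0, so 2·[YBT] and 2·[VYK] are each linear in λ. Evaluating at λ=0 and λ=1:
  2·[YBT] = 5·λ − 5,   2·[VYK] = -1/2
So [YBT]:[VYK] = (5·λ − 5) / (-1/2). Setting this equal to 25/3:
  5·λ − 5 = 25/3·(-1/2)  ⇒  λ = 1/6
Then r = λ/(1−λ) = (1/6)/(5/6) = 1/5. Check: with r = 1/5, B = (5/6, 1/6) and [YBT]:[VYK] = 25/3 as required.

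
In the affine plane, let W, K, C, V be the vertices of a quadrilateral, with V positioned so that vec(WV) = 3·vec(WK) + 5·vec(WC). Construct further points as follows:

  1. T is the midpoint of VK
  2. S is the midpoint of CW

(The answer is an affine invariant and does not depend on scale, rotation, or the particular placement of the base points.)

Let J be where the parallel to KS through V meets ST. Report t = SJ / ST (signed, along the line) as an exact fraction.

t = 2

Assign W = (0, 0), K = (1, 0), C = (0, 1), V = (3, 5) — the answer is frame-independent, so this choice is without loss of generality.
1. T is the midpoint of VK ⇒ T = (2, 5/2)
2. S is the midpoint of CW ⇒ S = (0, 1/2)
through V parallel to KS: direction (-1, 1/2); meets ST at J = (4, 9/2)
J = S + t·(T−S) with t = 2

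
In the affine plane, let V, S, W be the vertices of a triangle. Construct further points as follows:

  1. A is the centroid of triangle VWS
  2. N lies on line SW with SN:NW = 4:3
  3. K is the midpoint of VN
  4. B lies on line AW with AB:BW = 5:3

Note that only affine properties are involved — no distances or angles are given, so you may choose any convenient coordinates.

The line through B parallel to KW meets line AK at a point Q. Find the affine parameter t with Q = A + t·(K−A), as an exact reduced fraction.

t = 5/8

Work in coordinates with V = (0, 0), S = (1, 0), W = (0, 1).
1. A is the centroid of triangle VWS ⇒ A = (1/3, 1/3)
2. N lies on line SW with SN:NW = 4:3 ⇒ N = (3/7, 4/7)
3. K is the midpoint of VN ⇒ K = (3/14, 2/7)
4. B lies on line AW with AB:BW = 5:3 ⇒ B = (1/8, 3/4)
through B parallel to KW: direction (-3/14, 5/7); meets AK at Q = (29/112, 17/56)
Q = A + t·(K−A) with t = 5/8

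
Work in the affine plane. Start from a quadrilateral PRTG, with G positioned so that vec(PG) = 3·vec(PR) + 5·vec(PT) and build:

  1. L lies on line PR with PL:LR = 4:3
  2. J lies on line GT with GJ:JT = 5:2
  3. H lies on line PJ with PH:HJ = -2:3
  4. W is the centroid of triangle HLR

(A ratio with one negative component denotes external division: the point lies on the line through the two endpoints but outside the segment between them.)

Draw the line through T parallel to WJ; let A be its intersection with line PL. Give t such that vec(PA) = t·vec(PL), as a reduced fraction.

t = -133/300

Choose coordinates P = (0, 0), R = (1, 0), T = (0, 1), G = (3, 5).
1. L lies on line PR with PL:LR = 4:3 ⇒ L = (4/7, 0)
2. J lies on line GT with GJ:JT = 5:2 ⇒ J = (6/7, 15/7)
3. H lies on line PJ with PH:HJ = -2:3 ⇒ H = (-12/7, -30/7)
4. W is the centroid of triangle HLR ⇒ W = (-1/21, -10/7)
through T parallel to WJ: direction (19/21, 25/7); meets PL at A = (-19/75, 0)
A = P + t·(L−P) with t = -133/300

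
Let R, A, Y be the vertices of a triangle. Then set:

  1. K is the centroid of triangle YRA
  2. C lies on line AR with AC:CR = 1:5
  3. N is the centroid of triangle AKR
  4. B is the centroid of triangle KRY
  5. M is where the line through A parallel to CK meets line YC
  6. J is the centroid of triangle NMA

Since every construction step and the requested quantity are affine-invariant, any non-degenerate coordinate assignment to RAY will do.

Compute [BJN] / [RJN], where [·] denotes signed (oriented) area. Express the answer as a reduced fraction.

[BJN]:[RJN] = -11/3

Assign R = (0, 0), A = (1, 0), Y = (0, 1) — the answer is frame-independent, so this choice is without loss of generality.
1. K is the centroid of triangle YRA ⇒ K = (1/3, 1/3)
2. C lies on line AR with AC:CR = 1:5 ⇒ C = (5/6, 0)
3. N is the centroid of triangle AKR ⇒ N = (4/9, 1/9)
4. B is the centroid of triangle KRY ⇒ B = (1/9, 4/9)
5. M is where the line through A parallel to CK meets line YC ⇒ M = (5/8, 1/4)
6. J is the centroid of triangle NMA ⇒ J = (149/216, 13/108)
2·[BJN] = -55/648, 2·[RJN] = 5/216
[BJN]:[RJN] = -55/648:5/216 = -11/3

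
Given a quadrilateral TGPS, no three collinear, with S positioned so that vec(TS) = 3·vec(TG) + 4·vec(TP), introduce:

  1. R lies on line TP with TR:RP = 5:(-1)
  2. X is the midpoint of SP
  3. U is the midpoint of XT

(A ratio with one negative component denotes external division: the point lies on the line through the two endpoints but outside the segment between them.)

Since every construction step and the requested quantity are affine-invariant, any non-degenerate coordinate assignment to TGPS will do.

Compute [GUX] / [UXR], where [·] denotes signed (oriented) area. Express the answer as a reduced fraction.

[GUX]:[UXR] = -4/3

Assign T = (0, 0), G = (1, 0), P = (0, 1), S = (3, 4) — the answer is frame-independent, so this choice is without loss of generality.
1. R lies on line TP with TR:RP = 5:(-1) ⇒ R = (0, 5/4)
2. X is the midpoint of SP ⇒ X = (3/2, 5/2)
3. U is the midpoint of XT ⇒ U = (3/4, 5/4)
2·[GUX] = -5/4, 2·[UXR] = 15/16
[GUX]:[UXR] = -5/4:15/16 = -4/3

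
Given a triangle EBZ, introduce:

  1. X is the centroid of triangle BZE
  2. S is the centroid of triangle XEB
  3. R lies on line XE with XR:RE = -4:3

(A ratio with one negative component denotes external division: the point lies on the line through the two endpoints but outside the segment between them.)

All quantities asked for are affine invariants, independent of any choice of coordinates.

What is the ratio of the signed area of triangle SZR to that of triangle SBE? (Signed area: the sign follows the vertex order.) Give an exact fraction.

[SZR]:[SBE] = -16

Assign E = (0, 0), B = (1, 0), Z = (0, 1) — the answer is frame-independent, so this choice is without loss of generality.
1. X is the centroid of triangle BZE ⇒ X = (1/3, 1/3)
2. S is the centroid of triangle XEB ⇒ S = (4/9, 1/9)
3. R lies on line XE with XR:RE = -4:3 ⇒ R = (-1, -1)
2·[SZR] = 16/9, 2·[SBE] = -1/9
[SZR]:[SBE] = 16/9:-1/9 = -16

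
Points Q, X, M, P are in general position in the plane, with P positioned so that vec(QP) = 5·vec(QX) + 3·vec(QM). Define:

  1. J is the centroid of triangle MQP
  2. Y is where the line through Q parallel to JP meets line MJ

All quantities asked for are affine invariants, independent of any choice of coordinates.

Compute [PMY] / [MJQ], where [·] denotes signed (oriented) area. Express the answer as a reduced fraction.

[PMY]:[MJQ] = -2

Set Q = (0, 0), X = (1, 0), M = (0, 1), P = (5, 3); any affine frame gives the same invariant.
1. J is the centroid of triangle MQP ⇒ J = (5/3, 4/3)
2. Y is where the line through Q parallel to JP meets line MJ ⇒ Y = (10/3, 5/3)
2·[PMY] = 10/3, 2·[MJQ] = -5/3
[PMY]:[MJQ] = 10/3:-5/3 = -2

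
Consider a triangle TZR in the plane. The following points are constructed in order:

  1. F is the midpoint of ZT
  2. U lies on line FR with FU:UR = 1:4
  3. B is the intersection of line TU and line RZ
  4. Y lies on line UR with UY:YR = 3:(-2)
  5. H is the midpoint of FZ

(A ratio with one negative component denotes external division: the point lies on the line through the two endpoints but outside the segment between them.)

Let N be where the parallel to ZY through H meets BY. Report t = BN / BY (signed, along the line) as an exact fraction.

t = -23/16

Assign T = (0, 0), Z = (1, 0), R = (0, 1) — the answer is frame-independent, so this choice is without loss of generality.
1. F is the midpoint of ZT ⇒ F = (1/2, 0)
2. U lies on line FR with FU:UR = 1:4 ⇒ U = (2/5, 1/5)
3. B is the intersection of line TU and line RZ ⇒ B = (2/3, 1/3)
4. Y lies on line UR with UY:YR = 3:(-2) ⇒ Y = (-4/5, 13/5)
5. H is the midpoint of FZ ⇒ H = (3/4, 0)
through H parallel to ZY: direction (-9/5, 13/5); meets BY at N = (111/40, -117/40)
N = B + t·(Y−B) with t = -23/16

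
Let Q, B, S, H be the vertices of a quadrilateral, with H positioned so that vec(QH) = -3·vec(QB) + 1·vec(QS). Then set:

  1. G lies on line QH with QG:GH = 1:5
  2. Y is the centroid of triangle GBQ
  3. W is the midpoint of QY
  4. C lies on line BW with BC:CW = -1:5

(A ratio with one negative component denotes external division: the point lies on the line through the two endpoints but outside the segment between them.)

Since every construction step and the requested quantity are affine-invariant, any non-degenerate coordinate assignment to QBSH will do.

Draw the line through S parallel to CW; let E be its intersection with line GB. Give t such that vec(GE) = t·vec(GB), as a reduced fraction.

t = -7

Choose coordinates Q = (0, 0), B = (1, 0), S = (0, 1), H = (-3, 1).
1. G lies on line QH with QG:GH = 1:5 ⇒ G = (-1/2, 1/6)
2. Y is the centroid of triangle GBQ ⇒ Y = (1/6, 1/18)
3. W is the midpoint of QY ⇒ W = (1/12, 1/36)
4. C lies on line BW with BC:CW = -1:5 ⇒ C = (59/48, -1/144)
through S parallel to CW: direction (-55/48, 5/144); meets GB at E = (-11, 4/3)
E = G + t·(B−G) with t = -7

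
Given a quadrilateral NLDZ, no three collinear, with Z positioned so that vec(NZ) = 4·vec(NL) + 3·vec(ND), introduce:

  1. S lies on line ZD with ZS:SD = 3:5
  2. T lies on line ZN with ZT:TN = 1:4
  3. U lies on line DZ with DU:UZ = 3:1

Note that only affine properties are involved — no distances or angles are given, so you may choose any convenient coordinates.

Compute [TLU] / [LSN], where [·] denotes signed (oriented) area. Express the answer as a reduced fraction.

Assign N = (0, 0), L = (1, 0), D = (0, 1), Z = (4, 3) — the answer is frame-independent, so this choice is without loss of generality.
1. S lies on line ZD with ZS:SD = 3:5 ⇒ S = (5/2, 9/4)
2. T lies on line ZN with ZT:TN = 1:4 ⇒ T = (16/5, 12/5)
3. U lies on line DZ with DU:UZ = 3:1 ⇒ U = (3, 5/2)
2·[TLU] = -7/10, 2·[LSN] = 9/4
[TLU]:[LSN] = -7/10:9/4 = -14/45

[TLU]:[LSN] = -14/45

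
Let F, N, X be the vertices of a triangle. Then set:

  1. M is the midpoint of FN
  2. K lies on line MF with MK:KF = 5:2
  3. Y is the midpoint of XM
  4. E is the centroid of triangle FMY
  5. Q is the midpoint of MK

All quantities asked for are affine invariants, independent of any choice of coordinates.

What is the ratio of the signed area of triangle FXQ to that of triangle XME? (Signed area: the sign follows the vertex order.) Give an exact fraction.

Work in coordinates with F = (0, 0), N = (1, 0), X = (0, 1).
1. M is the midpoint of FN ⇒ M = (1/2, 0)
2. K lies on line MF with MK:KF = 5:2 ⇒ K = (1/7, 0)
3. Y is the midpoint of XM ⇒ Y = (1/4, 1/2)
4. E is the centroid of triangle FMY ⇒ E = (1/4, 1/6)
5. Q is the midpoint of MK ⇒ Q = (9/28, 0)
2·[FXQ] = -9/28, 2·[XME] = -1/6
[FXQ]:[XME] = -9/28:-1/6 = 27/14

[FXQ]:[XME] = 27/14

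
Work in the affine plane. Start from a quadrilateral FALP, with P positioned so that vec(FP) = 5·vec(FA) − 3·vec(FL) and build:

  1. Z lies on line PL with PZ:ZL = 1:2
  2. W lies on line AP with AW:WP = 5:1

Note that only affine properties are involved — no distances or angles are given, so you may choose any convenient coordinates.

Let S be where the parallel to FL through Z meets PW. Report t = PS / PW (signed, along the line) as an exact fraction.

t = 5/2

Choose coordinates F = (0, 0), A = (1, 0), L = (0, 1), P = (5, -3).
1. Z lies on line PL with PZ:ZL = 1:2 ⇒ Z = (10/3, -5/3)
2. W lies on line AP with AW:WP = 5:1 ⇒ W = (13/3, -5/2)
through Z parallel to FL: direction (0, 1); meets PW at S = (10/3, -7/4)
S = P + t·(W−P) with t = 5/2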